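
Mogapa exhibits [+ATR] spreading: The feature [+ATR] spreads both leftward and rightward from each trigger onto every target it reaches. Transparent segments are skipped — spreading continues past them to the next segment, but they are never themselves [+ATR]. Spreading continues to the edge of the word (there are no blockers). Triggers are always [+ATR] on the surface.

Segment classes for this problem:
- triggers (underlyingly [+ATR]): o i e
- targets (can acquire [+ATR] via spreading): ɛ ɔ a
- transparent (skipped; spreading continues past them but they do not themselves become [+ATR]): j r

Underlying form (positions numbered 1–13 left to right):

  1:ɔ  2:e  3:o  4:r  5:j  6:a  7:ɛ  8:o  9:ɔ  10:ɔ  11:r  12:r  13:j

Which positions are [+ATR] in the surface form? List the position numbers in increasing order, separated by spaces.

From /e/ at 2 rightward: 3 /o/ is itself a trigger — this domain ends here.
From /e/ at 2 leftward: 1 /ɔ/ → [+ATR]; word edge.
From /o/ at 3 rightward: 4 /r/ transparent; 5 /j/ transparent; 6 /a/ → [+ATR]; 7 /ɛ/ → [+ATR]; 8 /o/ is itself a trigger — this domain ends here.
From /o/ at 3 leftward: 2 /e/ is itself a trigger — this domain ends here.
From /o/ at 8 rightward: 9 /ɔ/ → [+ATR]; 10 /ɔ/ → [+ATR]; 11 /r/ transparent; 12 /r/ transparent; 13 /j/ transparent; word edge.
From /o/ at 8 leftward: 7 /ɛ/ → [+ATR]; 6 /a/ → [+ATR]; 5 /j/ transparent; 4 /r/ transparent; 3 /o/ is itself a trigger — this domain ends here.

1 2 3 6 7 8 9 10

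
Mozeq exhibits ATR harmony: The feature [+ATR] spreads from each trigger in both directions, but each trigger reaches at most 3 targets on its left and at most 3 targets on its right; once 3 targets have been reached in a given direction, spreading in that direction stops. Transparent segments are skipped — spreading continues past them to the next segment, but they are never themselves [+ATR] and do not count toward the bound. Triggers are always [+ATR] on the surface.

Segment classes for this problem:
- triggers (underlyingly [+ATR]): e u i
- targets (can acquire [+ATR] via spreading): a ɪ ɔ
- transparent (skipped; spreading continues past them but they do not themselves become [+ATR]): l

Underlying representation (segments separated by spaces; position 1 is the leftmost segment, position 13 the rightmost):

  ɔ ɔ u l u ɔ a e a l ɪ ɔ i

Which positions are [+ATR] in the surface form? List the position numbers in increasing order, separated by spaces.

From /u/ at 3 rightward: 4 /l/ transparent; 5 /u/ is itself a trigger — this domain ends here.
From /u/ at 3 leftward: 2 /ɔ/ → [+ATR]; 1 /ɔ/ → [+ATR]; word edge.
From /u/ at 5 rightward: 6 /ɔ/ → [+ATR]; 7 /a/ → [+ATR]; 8 /e/ is itself a trigger — this domain ends here.
From /u/ at 5 leftward: 4 /l/ transparent; 3 /u/ is itself a trigger — this domain ends here.
From /e/ at 8 rightward: 9 /a/ → [+ATR]; 10 /l/ transparent; 11 /ɪ/ → [+ATR]; 12 /ɔ/ → [+ATR]; bound reached.
From /e/ at 8 leftward: 7 /a/ → [+ATR]; 6 /ɔ/ → [+ATR]; 5 /u/ is itself a trigger — this domain ends here.
From /i/ at 13 rightward: word edge.
From /i/ at 13 leftward: 12 /ɔ/ → [+ATR]; 11 /ɪ/ → [+ATR]; 10 /l/ transparent; 9 /a/ → [+ATR]; bound reached.

1 2 3 5 6 7 8 9 11 12 13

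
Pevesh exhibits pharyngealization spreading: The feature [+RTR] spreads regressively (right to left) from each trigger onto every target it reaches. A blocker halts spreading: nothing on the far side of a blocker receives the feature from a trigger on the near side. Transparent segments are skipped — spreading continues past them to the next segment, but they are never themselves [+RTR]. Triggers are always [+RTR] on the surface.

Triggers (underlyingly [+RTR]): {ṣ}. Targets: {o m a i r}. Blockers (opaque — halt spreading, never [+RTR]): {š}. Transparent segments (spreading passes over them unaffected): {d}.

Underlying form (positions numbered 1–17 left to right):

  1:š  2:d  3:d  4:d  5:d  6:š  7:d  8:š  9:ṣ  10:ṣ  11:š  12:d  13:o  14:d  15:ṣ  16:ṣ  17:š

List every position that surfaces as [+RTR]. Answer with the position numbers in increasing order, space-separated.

From /ṣ/ at 9 leftward: 8 /š/ blocks.
From /ṣ/ at 10 leftward: 9 /ṣ/ is itself a trigger — this domain ends here.
From /ṣ/ at 15 leftward: 14 /d/ transparent; 13 /o/ → [+RTR]; 12 /d/ transparent; 11 /š/ blocks.
From /ṣ/ at 16 leftward: 15 /ṣ/ is itself a trigger — this domain ends here.

9 10 13 15 16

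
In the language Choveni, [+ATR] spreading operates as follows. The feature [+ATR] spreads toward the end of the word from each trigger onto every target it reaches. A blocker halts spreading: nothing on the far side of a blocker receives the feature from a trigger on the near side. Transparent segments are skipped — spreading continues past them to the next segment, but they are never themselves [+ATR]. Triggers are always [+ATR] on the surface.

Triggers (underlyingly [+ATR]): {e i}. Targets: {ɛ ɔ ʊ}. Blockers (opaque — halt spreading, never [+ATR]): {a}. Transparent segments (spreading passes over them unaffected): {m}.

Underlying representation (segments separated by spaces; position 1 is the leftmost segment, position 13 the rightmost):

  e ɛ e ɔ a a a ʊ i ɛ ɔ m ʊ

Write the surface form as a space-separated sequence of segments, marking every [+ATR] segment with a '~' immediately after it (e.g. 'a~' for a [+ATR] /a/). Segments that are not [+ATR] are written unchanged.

e~ ɛ~ e~ ɔ~ a a a ʊ i~ ɛ~ ɔ~ m ʊ~

From /e/ at 1 rightward: 2 /ɛ/ → [+ATR]; 3 /e/ is itself a trigger — this domain ends here.
From /e/ at 3 rightward: 4 /ɔ/ → [+ATR]; 5 /a/ blocks.
From /i/ at 9 rightward: 10 /ɛ/ → [+ATR]; 11 /ɔ/ → [+ATR]; 12 /m/ transparent; 13 /ʊ/ → [+ATR]; word edge.
Target with no active source: position 8 stays [-ATR].
[+ATR] positions on the surface: 1 2 3 4 9 10 11 13.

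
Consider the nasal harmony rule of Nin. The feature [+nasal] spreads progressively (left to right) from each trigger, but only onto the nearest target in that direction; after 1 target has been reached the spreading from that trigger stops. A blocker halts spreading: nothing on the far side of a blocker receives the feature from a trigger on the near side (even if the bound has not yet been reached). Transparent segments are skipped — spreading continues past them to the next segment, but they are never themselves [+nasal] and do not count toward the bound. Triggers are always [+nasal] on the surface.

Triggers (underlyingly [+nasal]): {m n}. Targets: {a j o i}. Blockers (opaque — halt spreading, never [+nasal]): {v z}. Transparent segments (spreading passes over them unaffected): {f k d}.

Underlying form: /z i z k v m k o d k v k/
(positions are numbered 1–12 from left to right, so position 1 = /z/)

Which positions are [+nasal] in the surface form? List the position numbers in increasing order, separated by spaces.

6 8

From /m/ at 6 rightward: 7 /k/ transparent; 8 /o/ → [+nasal]; bound reached.
Target with no active source: position 2 stays [-nasal].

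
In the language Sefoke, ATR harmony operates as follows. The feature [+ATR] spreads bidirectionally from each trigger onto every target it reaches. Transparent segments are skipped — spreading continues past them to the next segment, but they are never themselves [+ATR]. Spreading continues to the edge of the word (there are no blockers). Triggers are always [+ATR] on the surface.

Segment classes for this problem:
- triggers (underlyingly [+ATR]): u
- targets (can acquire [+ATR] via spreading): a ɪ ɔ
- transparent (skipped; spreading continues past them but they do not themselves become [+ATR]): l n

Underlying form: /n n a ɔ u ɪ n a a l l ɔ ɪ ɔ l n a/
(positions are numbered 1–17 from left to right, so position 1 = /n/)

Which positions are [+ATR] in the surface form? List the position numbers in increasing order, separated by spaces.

3 4 5 6 8 9 12 13 14 17

From /u/ at 5 rightward: 6 /ɪ/ → [+ATR]; 7 /n/ transparent; 8 /a/ → [+ATR]; 9 /a/ → [+ATR]; 10 /l/ transparent; 11 /l/ transparent; 12 /ɔ/ → [+ATR]; 13 /ɪ/ → [+ATR]; 14 /ɔ/ → [+ATR]; 15 /l/ transparent; 16 /n/ transparent; 17 /a/ → [+ATR]; word edge.
From /u/ at 5 leftward: 4 /ɔ/ → [+ATR]; 3 /a/ → [+ATR]; 2 /n/ transparent; 1 /n/ transparent; word edge.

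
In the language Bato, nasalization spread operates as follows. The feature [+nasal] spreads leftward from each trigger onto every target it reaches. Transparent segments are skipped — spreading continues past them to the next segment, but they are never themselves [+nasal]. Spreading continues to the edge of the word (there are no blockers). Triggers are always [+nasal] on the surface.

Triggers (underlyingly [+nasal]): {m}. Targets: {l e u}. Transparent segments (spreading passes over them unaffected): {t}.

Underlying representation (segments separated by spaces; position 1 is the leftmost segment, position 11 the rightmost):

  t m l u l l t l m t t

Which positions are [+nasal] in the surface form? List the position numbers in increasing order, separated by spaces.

From /m/ at 2 leftward: 1 /t/ transparent; word edge.
From /m/ at 9 leftward: 8 /l/ → [+nasal]; 7 /t/ transparent; 6 /l/ → [+nasal]; 5 /l/ → [+nasal]; 4 /u/ → [+nasal]; 3 /l/ → [+nasal]; 2 /m/ is itself a trigger — this domain ends here.

2 3 4 5 6 8 9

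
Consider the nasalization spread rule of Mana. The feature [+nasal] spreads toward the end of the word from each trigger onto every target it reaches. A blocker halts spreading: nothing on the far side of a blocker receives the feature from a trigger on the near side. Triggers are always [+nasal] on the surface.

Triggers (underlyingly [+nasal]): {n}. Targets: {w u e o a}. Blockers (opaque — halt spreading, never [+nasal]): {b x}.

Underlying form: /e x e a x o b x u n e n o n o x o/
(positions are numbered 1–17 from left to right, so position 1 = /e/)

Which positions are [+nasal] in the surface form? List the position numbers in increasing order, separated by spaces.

10 11 12 13 14 15

From /n/ at 10 rightward: 11 /e/ → [+nasal]; 12 /n/ is itself a trigger — this domain ends here.
From /n/ at 12 rightward: 13 /o/ → [+nasal]; 14 /n/ is itself a trigger — this domain ends here.
From /n/ at 14 rightward: 15 /o/ → [+nasal]; 16 /x/ blocks.
Targets with no active source: positions 1 3 4 6 9 17 stay [-nasal].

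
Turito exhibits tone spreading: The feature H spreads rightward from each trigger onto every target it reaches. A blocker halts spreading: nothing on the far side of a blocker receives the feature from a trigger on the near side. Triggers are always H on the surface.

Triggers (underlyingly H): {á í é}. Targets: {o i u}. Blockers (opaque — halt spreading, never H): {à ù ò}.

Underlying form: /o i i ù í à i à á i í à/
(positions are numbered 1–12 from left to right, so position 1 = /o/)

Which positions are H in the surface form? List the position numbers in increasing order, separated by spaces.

From /í/ at 5 rightward: 6 /à/ blocks.
From /á/ at 9 rightward: 10 /i/ → H; 11 /í/ is itself a trigger — this domain ends here.
From /í/ at 11 rightward: 12 /à/ blocks.
Targets with no active source: positions 1 2 3 7 stay [-high tone].

5 9 10 11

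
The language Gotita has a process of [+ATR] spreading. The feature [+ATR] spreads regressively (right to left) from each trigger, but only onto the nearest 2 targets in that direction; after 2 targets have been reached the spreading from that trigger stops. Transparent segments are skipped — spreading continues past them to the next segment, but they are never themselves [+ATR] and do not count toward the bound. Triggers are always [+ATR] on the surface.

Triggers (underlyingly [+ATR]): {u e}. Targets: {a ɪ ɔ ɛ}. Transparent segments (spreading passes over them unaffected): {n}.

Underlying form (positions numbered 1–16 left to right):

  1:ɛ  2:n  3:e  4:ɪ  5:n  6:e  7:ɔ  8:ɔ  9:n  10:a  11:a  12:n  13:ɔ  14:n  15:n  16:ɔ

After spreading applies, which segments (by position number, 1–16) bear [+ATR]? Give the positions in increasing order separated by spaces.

From /e/ at 3 leftward: 2 /n/ transparent; 1 /ɛ/ → [+ATR]; word edge.
From /e/ at 6 leftward: 5 /n/ transparent; 4 /ɪ/ → [+ATR]; 3 /e/ is itself a trigger — this domain ends here.
Targets with no active source: positions 7 8 10 11 13 16 stay [-ATR].

1 3 4 6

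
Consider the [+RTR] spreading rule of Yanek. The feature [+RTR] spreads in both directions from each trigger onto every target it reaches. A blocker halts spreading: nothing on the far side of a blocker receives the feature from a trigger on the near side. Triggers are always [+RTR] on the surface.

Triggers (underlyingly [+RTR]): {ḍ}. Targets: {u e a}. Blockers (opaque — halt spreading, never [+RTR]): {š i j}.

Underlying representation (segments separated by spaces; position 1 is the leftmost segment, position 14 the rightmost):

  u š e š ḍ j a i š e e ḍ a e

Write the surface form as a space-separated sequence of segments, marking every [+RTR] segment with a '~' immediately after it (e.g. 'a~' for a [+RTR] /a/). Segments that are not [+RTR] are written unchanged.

From /ḍ/ at 5 rightward: 6 /j/ blocks.
From /ḍ/ at 5 leftward: 4 /š/ blocks.
From /ḍ/ at 12 rightward: 13 /a/ → [+RTR]; 14 /e/ → [+RTR]; word edge.
From /ḍ/ at 12 leftward: 11 /e/ → [+RTR]; 10 /e/ → [+RTR]; 9 /š/ blocks.
Targets with no active source: positions 1 3 7 stay [-emphatic].
[+RTR] positions on the surface: 5 10 11 12 13 14.

u š e š ḍ~ j a i š e~ e~ ḍ~ a~ e~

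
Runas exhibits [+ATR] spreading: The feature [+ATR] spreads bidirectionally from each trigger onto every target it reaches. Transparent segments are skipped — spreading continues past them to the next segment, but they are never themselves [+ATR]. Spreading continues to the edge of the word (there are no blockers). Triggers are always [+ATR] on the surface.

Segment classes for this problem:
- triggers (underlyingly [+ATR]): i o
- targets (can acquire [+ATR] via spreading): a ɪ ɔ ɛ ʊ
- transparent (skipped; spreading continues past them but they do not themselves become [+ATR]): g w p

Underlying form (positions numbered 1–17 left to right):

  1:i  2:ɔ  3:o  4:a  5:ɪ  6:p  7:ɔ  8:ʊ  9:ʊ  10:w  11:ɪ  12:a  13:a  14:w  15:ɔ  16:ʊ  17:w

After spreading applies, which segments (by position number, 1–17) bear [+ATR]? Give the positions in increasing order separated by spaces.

1 2 3 4 5 7 8 9 11 12 13 15 16

From /i/ at 1 rightward: 2 /ɔ/ → [+ATR]; 3 /o/ is itself a trigger — this domain ends here.
From /i/ at 1 leftward: word edge.
From /o/ at 3 rightward: 4 /a/ → [+ATR]; 5 /ɪ/ → [+ATR]; 6 /p/ transparent; 7 /ɔ/ → [+ATR]; 8 /ʊ/ → [+ATR]; 9 /ʊ/ → [+ATR]; 10 /w/ transparent; 11 /ɪ/ → [+ATR]; 12 /a/ → [+ATR]; 13 /a/ → [+ATR]; 14 /w/ transparent; 15 /ɔ/ → [+ATR]; 16 /ʊ/ → [+ATR]; 17 /w/ transparent; word edge.
From /o/ at 3 leftward: 2 /ɔ/ → [+ATR]; 1 /i/ is itself a trigger — this domain ends here.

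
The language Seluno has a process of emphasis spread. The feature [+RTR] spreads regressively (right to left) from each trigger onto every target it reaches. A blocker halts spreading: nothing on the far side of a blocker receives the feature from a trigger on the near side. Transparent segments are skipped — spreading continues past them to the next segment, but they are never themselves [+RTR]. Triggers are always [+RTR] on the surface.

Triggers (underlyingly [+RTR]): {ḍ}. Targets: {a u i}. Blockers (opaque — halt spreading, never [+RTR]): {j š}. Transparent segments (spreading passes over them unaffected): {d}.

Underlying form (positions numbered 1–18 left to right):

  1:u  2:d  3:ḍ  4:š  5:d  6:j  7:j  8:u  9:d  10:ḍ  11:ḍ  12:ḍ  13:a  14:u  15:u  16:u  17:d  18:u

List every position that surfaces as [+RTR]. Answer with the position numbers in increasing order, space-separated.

From /ḍ/ at 3 leftward: 2 /d/ transparent; 1 /u/ → [+RTR]; word edge.
From /ḍ/ at 10 leftward: 9 /d/ transparent; 8 /u/ → [+RTR]; 7 /j/ blocks.
From /ḍ/ at 11 leftward: 10 /ḍ/ is itself a trigger — this domain ends here.
From /ḍ/ at 12 leftward: 11 /ḍ/ is itself a trigger — this domain ends here.
Targets with no active source: positions 13 14 15 16 18 stay [-emphatic].

1 3 8 10 11 12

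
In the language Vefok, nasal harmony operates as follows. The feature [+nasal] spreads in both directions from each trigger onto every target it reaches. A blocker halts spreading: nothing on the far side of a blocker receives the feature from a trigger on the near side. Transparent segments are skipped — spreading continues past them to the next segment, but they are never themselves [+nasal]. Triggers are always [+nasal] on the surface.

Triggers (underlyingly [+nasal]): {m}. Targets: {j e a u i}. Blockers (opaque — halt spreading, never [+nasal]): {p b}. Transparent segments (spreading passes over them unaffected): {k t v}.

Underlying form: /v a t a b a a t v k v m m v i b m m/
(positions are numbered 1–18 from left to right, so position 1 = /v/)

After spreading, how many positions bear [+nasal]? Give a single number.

From /m/ at 12 rightward: 13 /m/ is itself a trigger — this domain ends here.
From /m/ at 12 leftward: 11 /v/ transparent; 10 /k/ transparent; 9 /v/ transparent; 8 /t/ transparent; 7 /a/ → [+nasal]; 6 /a/ → [+nasal]; 5 /b/ blocks.
From /m/ at 13 rightward: 14 /v/ transparent; 15 /i/ → [+nasal]; 16 /b/ blocks.
From /m/ at 13 leftward: 12 /m/ is itself a trigger — this domain ends here.
From /m/ at 17 rightward: 18 /m/ is itself a trigger — this domain ends here.
From /m/ at 17 leftward: 16 /b/ blocks.
From /m/ at 18 rightward: word edge.
From /m/ at 18 leftward: 17 /m/ is itself a trigger — this domain ends here.
Targets with no active source: positions 2 4 stay [-nasal].
[+nasal] positions on the surface: 6 7 12 13 15 17 18.

7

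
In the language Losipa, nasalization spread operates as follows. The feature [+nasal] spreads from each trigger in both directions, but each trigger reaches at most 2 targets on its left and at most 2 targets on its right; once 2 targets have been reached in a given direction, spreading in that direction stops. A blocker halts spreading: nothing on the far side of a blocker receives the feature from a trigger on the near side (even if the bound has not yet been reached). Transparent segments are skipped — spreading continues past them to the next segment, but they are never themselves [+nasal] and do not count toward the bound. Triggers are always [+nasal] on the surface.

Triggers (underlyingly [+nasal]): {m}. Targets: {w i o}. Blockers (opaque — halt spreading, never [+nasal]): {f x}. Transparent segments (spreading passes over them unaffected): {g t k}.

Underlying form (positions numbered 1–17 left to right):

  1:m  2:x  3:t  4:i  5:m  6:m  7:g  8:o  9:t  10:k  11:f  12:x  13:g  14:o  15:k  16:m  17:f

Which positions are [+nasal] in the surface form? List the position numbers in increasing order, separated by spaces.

1 4 5 6 8 14 16

From /m/ at 1 rightward: 2 /x/ blocks.
From /m/ at 1 leftward: word edge.
From /m/ at 5 rightward: 6 /m/ is itself a trigger — this domain ends here.
From /m/ at 5 leftward: 4 /i/ → [+nasal]; 3 /t/ transparent; 2 /x/ blocks.
From /m/ at 6 rightward: 7 /g/ transparent; 8 /o/ → [+nasal]; 9 /t/ transparent; 10 /k/ transparent; 11 /f/ blocks.
From /m/ at 6 leftward: 5 /m/ is itself a trigger — this domain ends here.
From /m/ at 16 rightward: 17 /f/ blocks.
From /m/ at 16 leftward: 15 /k/ transparent; 14 /o/ → [+nasal]; 13 /g/ transparent; 12 /x/ blocks.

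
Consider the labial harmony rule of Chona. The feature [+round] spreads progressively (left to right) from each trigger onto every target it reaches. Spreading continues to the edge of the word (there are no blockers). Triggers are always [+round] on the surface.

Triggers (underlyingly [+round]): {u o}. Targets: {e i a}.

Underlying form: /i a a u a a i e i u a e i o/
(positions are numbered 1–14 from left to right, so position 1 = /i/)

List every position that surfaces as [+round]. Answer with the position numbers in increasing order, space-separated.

From /u/ at 4 rightward: 5 /a/ → [+round]; 6 /a/ → [+round]; 7 /i/ → [+round]; 8 /e/ → [+round]; 9 /i/ → [+round]; 10 /u/ is itself a trigger — this domain ends here.
From /u/ at 10 rightward: 11 /a/ → [+round]; 12 /e/ → [+round]; 13 /i/ → [+round]; 14 /o/ is itself a trigger — this domain ends here.
From /o/ at 14 rightward: word edge.
Targets with no active source: positions 1 2 3 stay [-round].

4 5 6 7 8 9 10 11 12 13 14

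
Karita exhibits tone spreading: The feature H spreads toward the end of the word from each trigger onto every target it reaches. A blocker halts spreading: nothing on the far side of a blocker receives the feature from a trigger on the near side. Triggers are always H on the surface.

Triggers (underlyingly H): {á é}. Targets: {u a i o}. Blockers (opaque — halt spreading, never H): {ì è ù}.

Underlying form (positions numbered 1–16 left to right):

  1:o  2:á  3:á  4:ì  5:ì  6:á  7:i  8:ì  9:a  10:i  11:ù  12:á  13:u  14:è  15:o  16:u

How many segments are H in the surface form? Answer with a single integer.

From /á/ at 2 rightward: 3 /á/ is itself a trigger — this domain ends here.
From /á/ at 3 rightward: 4 /ì/ blocks.
From /á/ at 6 rightward: 7 /i/ → H; 8 /ì/ blocks.
From /á/ at 12 rightward: 13 /u/ → H; 14 /è/ blocks.
Targets with no active source: positions 1 9 10 15 16 stay [-high tone].
H positions on the surface: 2 3 6 7 12 13.

6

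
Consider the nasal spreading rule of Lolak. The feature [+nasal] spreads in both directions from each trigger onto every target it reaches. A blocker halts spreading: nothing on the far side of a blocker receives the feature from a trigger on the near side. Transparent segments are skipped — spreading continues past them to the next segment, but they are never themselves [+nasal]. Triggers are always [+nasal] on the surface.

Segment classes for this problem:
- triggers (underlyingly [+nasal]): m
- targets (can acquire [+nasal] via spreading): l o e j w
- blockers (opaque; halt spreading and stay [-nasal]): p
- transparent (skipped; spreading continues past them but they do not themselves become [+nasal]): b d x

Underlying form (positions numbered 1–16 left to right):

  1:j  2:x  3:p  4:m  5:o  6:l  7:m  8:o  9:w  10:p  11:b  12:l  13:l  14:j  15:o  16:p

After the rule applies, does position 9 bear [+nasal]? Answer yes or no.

From /m/ at 4 rightward: 5 /o/ → [+nasal]; 6 /l/ → [+nasal]; 7 /m/ is itself a trigger — this domain ends here.
From /m/ at 4 leftward: 3 /p/ blocks.
From /m/ at 7 rightward: 8 /o/ → [+nasal]; 9 /w/ → [+nasal]; 10 /p/ blocks.
From /m/ at 7 leftward: 6 /l/ → [+nasal]; 5 /o/ → [+nasal]; 4 /m/ is itself a trigger — this domain ends here.
Targets with no active source: positions 1 12 13 14 15 stay [-nasal].
[+nasal] positions on the surface: 4 5 6 7 8 9.

yes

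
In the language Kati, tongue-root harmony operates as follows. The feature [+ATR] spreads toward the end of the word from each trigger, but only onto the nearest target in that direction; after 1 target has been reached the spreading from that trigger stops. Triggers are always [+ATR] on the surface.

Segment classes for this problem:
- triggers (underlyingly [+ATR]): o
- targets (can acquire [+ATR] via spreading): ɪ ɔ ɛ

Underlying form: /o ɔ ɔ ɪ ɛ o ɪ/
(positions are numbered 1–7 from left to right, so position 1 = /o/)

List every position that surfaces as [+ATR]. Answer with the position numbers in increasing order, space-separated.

From /o/ at 1 rightward: 2 /ɔ/ → [+ATR]; bound reached.
From /o/ at 6 rightward: 7 /ɪ/ → [+ATR]; bound reached.
Targets with no active source: positions 3 4 5 stay [-ATR].

1 2 6 7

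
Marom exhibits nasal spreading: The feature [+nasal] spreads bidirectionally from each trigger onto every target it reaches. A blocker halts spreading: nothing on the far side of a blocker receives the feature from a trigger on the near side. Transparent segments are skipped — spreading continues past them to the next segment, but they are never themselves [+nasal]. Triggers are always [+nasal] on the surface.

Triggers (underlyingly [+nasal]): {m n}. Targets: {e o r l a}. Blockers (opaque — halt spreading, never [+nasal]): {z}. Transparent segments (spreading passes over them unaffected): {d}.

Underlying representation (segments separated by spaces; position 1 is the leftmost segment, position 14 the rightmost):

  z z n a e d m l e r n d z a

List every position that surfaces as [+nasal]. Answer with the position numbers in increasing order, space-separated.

3 4 5 7 8 9 10 11

From /n/ at 3 rightward: 4 /a/ → [+nasal]; 5 /e/ → [+nasal]; 6 /d/ transparent; 7 /m/ is itself a trigger — this domain ends here.
From /n/ at 3 leftward: 2 /z/ blocks.
From /m/ at 7 rightward: 8 /l/ → [+nasal]; 9 /e/ → [+nasal]; 10 /r/ → [+nasal]; 11 /n/ is itself a trigger — this domain ends here.
From /m/ at 7 leftward: 6 /d/ transparent; 5 /e/ → [+nasal]; 4 /a/ → [+nasal]; 3 /n/ is itself a trigger — this domain ends here.
From /n/ at 11 rightward: 12 /d/ transparent; 13 /z/ blocks.
From /n/ at 11 leftward: 10 /r/ → [+nasal]; 9 /e/ → [+nasal]; 8 /l/ → [+nasal]; 7 /m/ is itself a trigger — this domain ends here.
Target with no active source: position 14 stays [-nasal].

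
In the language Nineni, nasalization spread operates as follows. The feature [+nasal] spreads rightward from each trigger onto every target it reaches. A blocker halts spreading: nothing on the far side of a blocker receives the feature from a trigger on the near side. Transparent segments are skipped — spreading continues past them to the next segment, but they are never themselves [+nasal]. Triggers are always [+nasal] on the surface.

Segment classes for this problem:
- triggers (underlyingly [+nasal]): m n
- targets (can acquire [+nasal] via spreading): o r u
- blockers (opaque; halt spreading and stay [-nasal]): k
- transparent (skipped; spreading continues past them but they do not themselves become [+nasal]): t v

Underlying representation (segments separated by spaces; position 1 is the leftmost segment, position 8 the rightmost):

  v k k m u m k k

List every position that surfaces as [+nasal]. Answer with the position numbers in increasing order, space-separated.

4 5 6

From /m/ at 4 rightward: 5 /u/ → [+nasal]; 6 /m/ is itself a trigger — this domain ends here.
From /m/ at 6 rightward: 7 /k/ blocks.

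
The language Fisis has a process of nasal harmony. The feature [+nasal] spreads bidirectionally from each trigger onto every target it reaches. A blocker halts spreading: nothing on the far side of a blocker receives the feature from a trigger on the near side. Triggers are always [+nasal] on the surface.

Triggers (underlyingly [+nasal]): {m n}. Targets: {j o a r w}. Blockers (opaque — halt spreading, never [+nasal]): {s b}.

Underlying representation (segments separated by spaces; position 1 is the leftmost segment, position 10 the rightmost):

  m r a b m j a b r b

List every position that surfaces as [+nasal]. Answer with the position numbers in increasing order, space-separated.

1 2 3 5 6 7

From /m/ at 1 rightward: 2 /r/ → [+nasal]; 3 /a/ → [+nasal]; 4 /b/ blocks.
From /m/ at 1 leftward: word edge.
From /m/ at 5 rightward: 6 /j/ → [+nasal]; 7 /a/ → [+nasal]; 8 /b/ blocks.
From /m/ at 5 leftward: 4 /b/ blocks.
Target with no active source: position 9 stays [-nasal].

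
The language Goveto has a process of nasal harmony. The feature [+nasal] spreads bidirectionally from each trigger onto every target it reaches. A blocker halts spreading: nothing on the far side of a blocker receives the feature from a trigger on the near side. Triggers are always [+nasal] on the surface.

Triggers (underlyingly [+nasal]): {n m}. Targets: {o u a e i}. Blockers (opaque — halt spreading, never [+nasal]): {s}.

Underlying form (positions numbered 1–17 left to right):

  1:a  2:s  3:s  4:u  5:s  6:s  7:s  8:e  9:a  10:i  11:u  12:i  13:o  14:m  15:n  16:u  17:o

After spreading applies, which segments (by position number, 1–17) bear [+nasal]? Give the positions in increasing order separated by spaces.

From /m/ at 14 rightward: 15 /n/ is itself a trigger — this domain ends here.
From /m/ at 14 leftward: 13 /o/ → [+nasal]; 12 /i/ → [+nasal]; 11 /u/ → [+nasal]; 10 /i/ → [+nasal]; 9 /a/ → [+nasal]; 8 /e/ → [+nasal]; 7 /s/ blocks.
From /n/ at 15 rightward: 16 /u/ → [+nasal]; 17 /o/ → [+nasal]; word edge.
From /n/ at 15 leftward: 14 /m/ is itself a trigger — this domain ends here.
Targets with no active source: positions 1 4 stay [-nasal].

8 9 10 11 12 13 14 15 16 17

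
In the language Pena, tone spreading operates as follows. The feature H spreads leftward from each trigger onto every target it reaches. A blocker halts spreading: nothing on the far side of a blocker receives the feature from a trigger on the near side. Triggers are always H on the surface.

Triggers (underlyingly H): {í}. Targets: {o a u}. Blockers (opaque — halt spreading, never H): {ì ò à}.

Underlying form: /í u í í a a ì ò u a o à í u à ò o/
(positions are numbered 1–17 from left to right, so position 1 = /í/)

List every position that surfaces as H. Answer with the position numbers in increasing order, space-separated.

From /í/ at 1 leftward: word edge.
From /í/ at 3 leftward: 2 /u/ → H; 1 /í/ is itself a trigger — this domain ends here.
From /í/ at 4 leftward: 3 /í/ is itself a trigger — this domain ends here.
From /í/ at 13 leftward: 12 /à/ blocks.
Targets with no active source: positions 5 6 9 10 11 14 17 stay [-high tone].

1 2 3 4 13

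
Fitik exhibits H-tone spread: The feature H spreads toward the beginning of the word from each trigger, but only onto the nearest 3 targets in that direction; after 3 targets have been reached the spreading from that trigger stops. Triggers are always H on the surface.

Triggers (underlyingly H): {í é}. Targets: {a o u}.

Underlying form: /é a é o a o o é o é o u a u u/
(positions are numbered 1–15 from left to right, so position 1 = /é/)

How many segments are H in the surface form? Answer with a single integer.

From /é/ at 1 leftward: word edge.
From /é/ at 3 leftward: 2 /a/ → H; 1 /é/ is itself a trigger — this domain ends here.
From /é/ at 8 leftward: 7 /o/ → H; 6 /o/ → H; 5 /a/ → H; bound reached.
From /é/ at 10 leftward: 9 /o/ → H; 8 /é/ is itself a trigger — this domain ends here.
Targets with no active source: positions 4 11 12 13 14 15 stay [-high tone].
H positions on the surface: 1 2 3 5 6 7 8 9 10.

9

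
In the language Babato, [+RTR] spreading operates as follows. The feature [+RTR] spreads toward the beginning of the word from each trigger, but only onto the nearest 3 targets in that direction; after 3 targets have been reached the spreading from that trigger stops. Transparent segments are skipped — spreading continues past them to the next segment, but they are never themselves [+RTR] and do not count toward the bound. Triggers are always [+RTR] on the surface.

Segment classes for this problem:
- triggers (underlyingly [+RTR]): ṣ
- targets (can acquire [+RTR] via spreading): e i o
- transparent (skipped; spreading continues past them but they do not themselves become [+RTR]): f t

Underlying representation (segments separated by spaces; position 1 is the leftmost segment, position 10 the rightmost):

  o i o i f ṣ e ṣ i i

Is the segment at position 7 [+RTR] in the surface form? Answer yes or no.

yes

From /ṣ/ at 6 leftward: 5 /f/ transparent; 4 /i/ → [+RTR]; 3 /o/ → [+RTR]; 2 /i/ → [+RTR]; bound reached.
From /ṣ/ at 8 leftward: 7 /e/ → [+RTR]; 6 /ṣ/ is itself a trigger — this domain ends here.
Targets with no active source: positions 1 9 10 stay [-emphatic].
[+RTR] positions on the surface: 2 3 4 6 7 8.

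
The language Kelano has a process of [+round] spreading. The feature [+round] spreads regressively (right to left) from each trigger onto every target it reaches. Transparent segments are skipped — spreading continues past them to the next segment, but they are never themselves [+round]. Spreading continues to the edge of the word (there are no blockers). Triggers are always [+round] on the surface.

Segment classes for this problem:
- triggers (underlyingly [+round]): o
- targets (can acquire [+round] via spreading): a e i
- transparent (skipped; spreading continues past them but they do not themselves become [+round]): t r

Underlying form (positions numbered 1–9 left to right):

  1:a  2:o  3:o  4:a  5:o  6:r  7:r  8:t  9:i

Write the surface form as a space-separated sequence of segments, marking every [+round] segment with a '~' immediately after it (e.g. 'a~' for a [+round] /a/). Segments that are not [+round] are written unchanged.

a~ o~ o~ a~ o~ r r t i

From /o/ at 2 leftward: 1 /a/ → [+round]; word edge.
From /o/ at 3 leftward: 2 /o/ is itself a trigger — this domain ends here.
From /o/ at 5 leftward: 4 /a/ → [+round]; 3 /o/ is itself a trigger — this domain ends here.
Target with no active source: position 9 stays [-round].
[+round] positions on the surface: 1 2 3 4 5.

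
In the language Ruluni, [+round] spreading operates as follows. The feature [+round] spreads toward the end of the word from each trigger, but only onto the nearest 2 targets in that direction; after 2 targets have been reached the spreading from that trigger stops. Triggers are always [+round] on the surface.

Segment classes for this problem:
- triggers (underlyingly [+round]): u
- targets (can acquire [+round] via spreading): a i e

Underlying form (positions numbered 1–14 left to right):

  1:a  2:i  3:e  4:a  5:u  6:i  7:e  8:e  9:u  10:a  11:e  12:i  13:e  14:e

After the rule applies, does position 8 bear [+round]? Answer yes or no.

From /u/ at 5 rightward: 6 /i/ → [+round]; 7 /e/ → [+round]; bound reached.
From /u/ at 9 rightward: 10 /a/ → [+round]; 11 /e/ → [+round]; bound reached.
Targets with no active source: positions 1 2 3 4 8 12 13 14 stay [-round].
[+round] positions on the surface: 5 6 7 9 10 11.

no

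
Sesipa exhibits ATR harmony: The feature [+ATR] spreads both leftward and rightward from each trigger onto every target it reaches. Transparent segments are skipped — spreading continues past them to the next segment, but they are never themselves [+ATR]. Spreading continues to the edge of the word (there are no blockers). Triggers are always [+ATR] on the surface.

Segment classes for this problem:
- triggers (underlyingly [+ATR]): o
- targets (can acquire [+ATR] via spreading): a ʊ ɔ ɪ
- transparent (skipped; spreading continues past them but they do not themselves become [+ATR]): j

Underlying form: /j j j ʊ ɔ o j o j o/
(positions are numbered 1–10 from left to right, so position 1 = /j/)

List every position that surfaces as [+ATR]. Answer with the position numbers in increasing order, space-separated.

4 5 6 8 10

From /o/ at 6 rightward: 7 /j/ transparent; 8 /o/ is itself a trigger — this domain ends here.
From /o/ at 6 leftward: 5 /ɔ/ → [+ATR]; 4 /ʊ/ → [+ATR]; 3 /j/ transparent; 2 /j/ transparent; 1 /j/ transparent; word edge.
From /o/ at 8 rightward: 9 /j/ transparent; 10 /o/ is itself a trigger — this domain ends here.
From /o/ at 8 leftward: 7 /j/ transparent; 6 /o/ is itself a trigger — this domain ends here.
From /o/ at 10 rightward: word edge.
From /o/ at 10 leftward: 9 /j/ transparent; 8 /o/ is itself a trigger — this domain ends here.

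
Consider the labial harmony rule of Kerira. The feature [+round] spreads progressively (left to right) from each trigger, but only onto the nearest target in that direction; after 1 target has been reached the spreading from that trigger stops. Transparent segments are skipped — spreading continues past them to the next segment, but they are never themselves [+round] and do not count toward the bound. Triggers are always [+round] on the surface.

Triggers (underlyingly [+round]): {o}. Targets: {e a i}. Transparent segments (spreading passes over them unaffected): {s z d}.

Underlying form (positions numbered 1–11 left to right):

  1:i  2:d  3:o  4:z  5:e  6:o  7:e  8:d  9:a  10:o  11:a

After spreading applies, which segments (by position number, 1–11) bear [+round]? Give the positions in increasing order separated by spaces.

From /o/ at 3 rightward: 4 /z/ transparent; 5 /e/ → [+round]; bound reached.
From /o/ at 6 rightward: 7 /e/ → [+round]; bound reached.
From /o/ at 10 rightward: 11 /a/ → [+round]; bound reached.
Targets with no active source: positions 1 9 stay [-round].

3 5 6 7 10 11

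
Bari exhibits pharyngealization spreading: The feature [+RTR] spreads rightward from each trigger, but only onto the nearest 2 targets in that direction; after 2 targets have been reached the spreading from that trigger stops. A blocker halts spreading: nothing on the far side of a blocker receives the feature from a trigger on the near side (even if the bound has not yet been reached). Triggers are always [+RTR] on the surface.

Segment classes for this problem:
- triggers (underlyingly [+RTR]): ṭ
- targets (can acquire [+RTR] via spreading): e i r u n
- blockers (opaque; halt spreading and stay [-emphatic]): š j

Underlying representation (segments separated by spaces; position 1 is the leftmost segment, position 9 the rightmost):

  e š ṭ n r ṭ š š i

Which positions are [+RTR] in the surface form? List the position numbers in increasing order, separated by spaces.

3 4 5 6

From /ṭ/ at 3 rightward: 4 /n/ → [+RTR]; 5 /r/ → [+RTR]; bound reached.
From /ṭ/ at 6 rightward: 7 /š/ blocks.
Targets with no active source: positions 1 9 stay [-emphatic].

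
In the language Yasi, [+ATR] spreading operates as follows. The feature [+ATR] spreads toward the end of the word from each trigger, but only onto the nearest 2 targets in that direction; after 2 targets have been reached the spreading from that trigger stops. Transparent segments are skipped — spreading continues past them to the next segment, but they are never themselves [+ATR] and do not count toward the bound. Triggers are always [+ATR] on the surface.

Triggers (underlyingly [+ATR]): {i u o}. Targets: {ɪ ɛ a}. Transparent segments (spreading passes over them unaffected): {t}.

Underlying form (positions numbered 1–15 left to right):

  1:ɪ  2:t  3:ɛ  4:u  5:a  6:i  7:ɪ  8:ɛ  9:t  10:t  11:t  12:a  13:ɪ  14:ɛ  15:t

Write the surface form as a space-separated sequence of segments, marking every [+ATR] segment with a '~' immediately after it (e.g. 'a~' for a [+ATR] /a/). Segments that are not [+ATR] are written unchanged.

From /u/ at 4 rightward: 5 /a/ → [+ATR]; 6 /i/ is itself a trigger — this domain ends here.
From /i/ at 6 rightward: 7 /ɪ/ → [+ATR]; 8 /ɛ/ → [+ATR]; bound reached.
Targets with no active source: positions 1 3 12 13 14 stay [-ATR].
[+ATR] positions on the surface: 4 5 6 7 8.

ɪ t ɛ u~ a~ i~ ɪ~ ɛ~ t t t a ɪ ɛ t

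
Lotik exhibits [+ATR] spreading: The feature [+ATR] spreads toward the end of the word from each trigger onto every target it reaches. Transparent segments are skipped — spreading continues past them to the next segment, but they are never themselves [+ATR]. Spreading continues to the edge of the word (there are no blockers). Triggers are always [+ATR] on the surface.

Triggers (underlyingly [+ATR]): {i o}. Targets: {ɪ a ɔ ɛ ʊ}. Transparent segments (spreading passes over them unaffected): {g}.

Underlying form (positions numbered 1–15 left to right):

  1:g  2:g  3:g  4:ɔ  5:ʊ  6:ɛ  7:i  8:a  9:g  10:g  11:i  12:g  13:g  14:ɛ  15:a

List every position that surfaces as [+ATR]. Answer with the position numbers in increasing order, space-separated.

From /i/ at 7 rightward: 8 /a/ → [+ATR]; 9 /g/ transparent; 10 /g/ transparent; 11 /i/ is itself a trigger — this domain ends here.
From /i/ at 11 rightward: 12 /g/ transparent; 13 /g/ transparent; 14 /ɛ/ → [+ATR]; 15 /a/ → [+ATR]; word edge.
Targets with no active source: positions 4 5 6 stay [-ATR].

7 8 11 14 15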